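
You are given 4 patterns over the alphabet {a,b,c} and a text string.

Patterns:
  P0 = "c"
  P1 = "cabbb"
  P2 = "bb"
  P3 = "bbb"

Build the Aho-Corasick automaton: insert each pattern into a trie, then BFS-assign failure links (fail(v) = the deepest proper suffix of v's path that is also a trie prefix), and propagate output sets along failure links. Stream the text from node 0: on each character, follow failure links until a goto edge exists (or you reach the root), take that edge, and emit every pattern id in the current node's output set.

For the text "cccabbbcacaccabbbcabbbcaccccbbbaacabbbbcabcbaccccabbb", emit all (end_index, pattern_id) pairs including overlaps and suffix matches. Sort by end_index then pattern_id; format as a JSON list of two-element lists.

Build automaton:
Trie (insert patterns):
  0='ε' goto b→6 c→1
  1='c' goto a→2  ←P0
  2='ca' goto b→3
  3='cab' goto b→4
  4='cabb' goto b→5
  5='cabbb' goto ·  ←P1
  6='b' goto b→7
  7='bb' goto b→8  ←P2
  8='bbb' goto ·  ←P3

Failure links (BFS by depth):
  n1('c'): parent n0 fail=0; on 'c' 0 → fail=0;  out {0}∪∅={0}
  n6('b'): parent n0 fail=0; on 'b' 0 → fail=0;  out ∅∪∅=∅
  n2('ca'): parent n1 fail=0; on 'a' 0 → fail=0;  out ∅∪∅=∅
  n7('bb'): parent n6 fail=0; on 'b' 0 → fail=6;  out {2}∪∅={2}
  n3('cab'): parent n2 fail=0; on 'b' 0 → fail=6;  out ∅∪∅=∅
  n8('bbb'): parent n7 fail=6; on 'b' 6 → fail=7;  out {3}∪{2}={2,3}
  n4('cabb'): parent n3 fail=6; on 'b' 6 → fail=7;  out ∅∪{2}={2}
  n5('cabbb'): parent n4 fail=7; on 'b' 7 → fail=8;  out {1}∪{2,3}={1,2,3}

Run:
[0] read 'c'  n0⇒n1  emit P0@[0:0]
[1] read 'c'  n1⇒n1 (fail-walked)  emit P0@[1:1]
[2] read 'c'  n1⇒n1 (fail-walked)  emit P0@[2:2]
[3] read 'a'  n1⇒n2
[4] read 'b'  n2⇒n3
[5] read 'b'  n3⇒n4  emit P2@[4:5]
[6] read 'b'  n4⇒n5  emit P1@[2:6],P2@[5:6],P3@[4:6]
[7] read 'c'  n5⇒n1 (fail-walked)  emit P0@[7:7]
[8] read 'a'  n1⇒n2
[9] read 'c'  n2⇒n1 (fail-walked)  emit P0@[9:9]
[10] read 'a'  n1⇒n2
[11] read 'c'  n2⇒n1 (fail-walked)  emit P0@[11:11]
[12] read 'c'  n1⇒n1 (fail-walked)  emit P0@[12:12]
[13] read 'a'  n1⇒n2
[14] read 'b'  n2⇒n3
[15] read 'b'  n3⇒n4  emit P2@[14:15]
[16] read 'b'  n4⇒n5  emit P1@[12:16],P2@[15:16],P3@[14:16]
[17] read 'c'  n5⇒n1 (fail-walked)  emit P0@[17:17]
[18] read 'a'  n1⇒n2
[19] read 'b'  n2⇒n3
[20] read 'b'  n3⇒n4  emit P2@[19:20]
[21] read 'b'  n4⇒n5  emit P1@[17:21],P2@[20:21],P3@[19:21]
[22] read 'c'  n5⇒n1 (fail-walked)  emit P0@[22:22]
[23] read 'a'  n1⇒n2
[24] read 'c'  n2⇒n1 (fail-walked)  emit P0@[24:24]
[25] read 'c'  n1⇒n1 (fail-walked)  emit P0@[25:25]
[26] read 'c'  n1⇒n1 (fail-walked)  emit P0@[26:26]
[27] read 'c'  n1⇒n1 (fail-walked)  emit P0@[27:27]
[28] read 'b'  n1⇒n6 (fail-walked)
[29] read 'b'  n6⇒n7  emit P2@[28:29]
[30] read 'b'  n7⇒n8  emit P2@[29:30],P3@[28:30]
[31] read 'a'  n8⇒n0 (fail-walked)
[32] read 'a'  n0⇒n0
[33] read 'c'  n0⇒n1  emit P0@[33:33]
[34] read 'a'  n1⇒n2
[35] read 'b'  n2⇒n3
[36] read 'b'  n3⇒n4  emit P2@[35:36]
[37] read 'b'  n4⇒n5  emit P1@[33:37],P2@[36:37],P3@[35:37]
[38] read 'b'  n5⇒n8 (fail-walked)  emit P2@[37:38],P3@[36:38]
[39] read 'c'  n8⇒n1 (fail-walked)  emit P0@[39:39]
[40] read 'a'  n1⇒n2
[41] read 'b'  n2⇒n3
[42] read 'c'  n3⇒n1 (fail-walked)  emit P0@[42:42]
[43] read 'b'  n1⇒n6 (fail-walked)
[44] read 'a'  n6⇒n0 (fail-walked)
[45] read 'c'  n0⇒n1  emit P0@[45:45]
[46] read 'c'  n1⇒n1 (fail-walked)  emit P0@[46:46]
[47] read 'c'  n1⇒n1 (fail-walked)  emit P0@[47:47]
[48] read 'c'  n1⇒n1 (fail-walked)  emit P0@[48:48]
[49] read 'a'  n1⇒n2
[50] read 'b'  n2⇒n3
[51] read 'b'  n3⇒n4  emit P2@[50:51]
[52] read 'b'  n4⇒n5  emit P1@[48:52],P2@[51:52],P3@[50:52]

All matches (sorted): [[0,0],[1,0],[2,0],[5,2],[6,1],[6,2],[6,3],[7,0],[9,0],[11,0],[12,0],[15,2],[16,1],[16,2],[16,3],[17,0],[20,2],[21,1],[21,2],[21,3],[22,0],[24,0],[25,0],[26,0],[27,0],[29,2],[30,2],[30,3],[33,0],[36,2],[37,1],[37,2],[37,3],[38,2],[38,3],[39,0],[42,0],[45,0],[46,0],[47,0],[48,0],[51,2],[52,1],[52,2],[52,3]]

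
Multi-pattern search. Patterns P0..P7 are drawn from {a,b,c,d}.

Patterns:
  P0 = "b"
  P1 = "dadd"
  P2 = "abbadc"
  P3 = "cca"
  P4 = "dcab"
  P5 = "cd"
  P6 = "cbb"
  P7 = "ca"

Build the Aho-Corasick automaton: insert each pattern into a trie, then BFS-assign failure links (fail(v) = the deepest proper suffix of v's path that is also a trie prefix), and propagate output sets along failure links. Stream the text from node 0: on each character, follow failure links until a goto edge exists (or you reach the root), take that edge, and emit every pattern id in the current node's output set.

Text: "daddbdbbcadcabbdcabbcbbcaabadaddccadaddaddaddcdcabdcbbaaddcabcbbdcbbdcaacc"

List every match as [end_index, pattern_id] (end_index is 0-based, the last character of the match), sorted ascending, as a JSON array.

Build:
Trie (insert patterns):
  n0 'ε': a→6 b→1 c→12 d→2
  n1 'b': ·  [P0 ends]
  n2 'd': a→3 c→15
  n3 'da': d→4
  n4 'dad': d→5
  n5 'dadd': ·  [P1 ends]
  n6 'a': b→7
  n7 'ab': b→8
  n8 'abb': a→9
  n9 'abba': d→10
  n10 'abbad': c→11
  n11 'abbadc': ·  [P2 ends]
  n12 'c': a→21 b→19 c→13 d→18
  n13 'cc': a→14
  n14 'cca': ·  [P3 ends]
  n15 'dc': a→16
  n16 'dca': b→17
  n17 'dcab': ·  [P4 ends]
  n18 'cd': ·  [P5 ends]
  n19 'cb': b→20
  n20 'cbb': ·  [P6 ends]
  n21 'ca': ·  [P7 ends]

BFS fail/out derivation:
  fail(1) 'b': from fail(0)=0 chase 'b': 0 ⇒ 0;  out={0}∪out(0)={0}
  fail(2) 'd': from fail(0)=0 chase 'd': 0 ⇒ 0;  out=∅∪out(0)=∅
  fail(6) 'a': from fail(0)=0 chase 'a': 0 ⇒ 0;  out=∅∪out(0)=∅
  fail(12) 'c': from fail(0)=0 chase 'c': 0 ⇒ 0;  out=∅∪out(0)=∅
  fail(3) 'da': from fail(2)=0 chase 'a': 0 ⇒ 6;  out=∅∪out(6)=∅
  fail(7) 'ab': from fail(6)=0 chase 'b': 0 ⇒ 1;  out=∅∪out(1)={0}
  fail(13) 'cc': from fail(12)=0 chase 'c': 0 ⇒ 12;  out=∅∪out(12)=∅
  fail(15) 'dc': from fail(2)=0 chase 'c': 0 ⇒ 12;  out=∅∪out(12)=∅
  fail(18) 'cd': from fail(12)=0 chase 'd': 0 ⇒ 2;  out={5}∪out(2)={5}
  fail(19) 'cb': from fail(12)=0 chase 'b': 0 ⇒ 1;  out=∅∪out(1)={0}
  fail(21) 'ca': from fail(12)=0 chase 'a': 0 ⇒ 6;  out={7}∪out(6)={7}
  fail(4) 'dad': from fail(3)=6 chase 'd': 6→0 ⇒ 2;  out=∅∪out(2)=∅
  fail(8) 'abb': from fail(7)=1 chase 'b': 1→0 ⇒ 1;  out=∅∪out(1)={0}
  fail(14) 'cca': from fail(13)=12 chase 'a': 12 ⇒ 21;  out={3}∪out(21)={3,7}
  fail(16) 'dca': from fail(15)=12 chase 'a': 12 ⇒ 21;  out=∅∪out(21)={7}
  fail(20) 'cbb': from fail(19)=1 chase 'b': 1→0 ⇒ 1;  out={6}∪out(1)={0,6}
  fail(5) 'dadd': from fail(4)=2 chase 'd': 2→0 ⇒ 2;  out={1}∪out(2)={1}
  fail(9) 'abba': from fail(8)=1 chase 'a': 1→0 ⇒ 6;  out=∅∪out(6)=∅
  fail(17) 'dcab': from fail(16)=21 chase 'b': 21→6 ⇒ 7;  out={4}∪out(7)={0,4}
  fail(10) 'abbad': from fail(9)=6 chase 'd': 6→0 ⇒ 2;  out=∅∪out(2)=∅
  fail(11) 'abbadc': from fail(10)=2 chase 'c': 2 ⇒ 15;  out={2}∪out(15)={2}

Scan:
pos 0 'd': at 2
pos 1 'a': at 3
pos 2 'd': at 4
pos 3 'd': at 5  → match P1@[0:3]
pos 4 'b': at 1 (fail-walked)  → match P0@[4:4]
pos 5 'd': at 2 (fail-walked)
pos 6 'b': at 1 (fail-walked)  → match P0@[6:6]
pos 7 'b': at 1 (fail-walked)  → match P0@[7:7]
pos 8 'c': at 12 (fail-walked)
pos 9 'a': at 21  → match P7@[8:9]
pos 10 'd': at 2 (fail-walked)
pos 11 'c': at 15
pos 12 'a': at 16  → match P7@[11:12]
pos 13 'b': at 17  → match P0@[13:13],P4@[10:13]
pos 14 'b': at 8 (fail-walked)  → match P0@[14:14]
pos 15 'd': at 2 (fail-walked)
pos 16 'c': at 15
pos 17 'a': at 16  → match P7@[16:17]
pos 18 'b': at 17  → match P0@[18:18],P4@[15:18]
pos 19 'b': at 8 (fail-walked)  → match P0@[19:19]
pos 20 'c': at 12 (fail-walked)
pos 21 'b': at 19  → match P0@[21:21]
pos 22 'b': at 20  → match P0@[22:22],P6@[20:22]
pos 23 'c': at 12 (fail-walked)
pos 24 'a': at 21  → match P7@[23:24]
pos 25 'a': at 6 (fail-walked)
pos 26 'b': at 7  → match P0@[26:26]
pos 27 'a': at 6 (fail-walked)
pos 28 'd': at 2 (fail-walked)
pos 29 'a': at 3
pos 30 'd': at 4
pos 31 'd': at 5  → match P1@[28:31]
pos 32 'c': at 15 (fail-walked)
pos 33 'c': at 13 (fail-walked)
pos 34 'a': at 14  → match P3@[32:34],P7@[33:34]
pos 35 'd': at 2 (fail-walked)
pos 36 'a': at 3
pos 37 'd': at 4
pos 38 'd': at 5  → match P1@[35:38]
pos 39 'a': at 3 (fail-walked)
pos 40 'd': at 4
pos 41 'd': at 5  → match P1@[38:41]
pos 42 'a': at 3 (fail-walked)
pos 43 'd': at 4
pos 44 'd': at 5  → match P1@[41:44]
pos 45 'c': at 15 (fail-walked)
pos 46 'd': at 18 (fail-walked)  → match P5@[45:46]
pos 47 'c': at 15 (fail-walked)
pos 48 'a': at 16  → match P7@[47:48]
pos 49 'b': at 17  → match P0@[49:49],P4@[46:49]
pos 50 'd': at 2 (fail-walked)
pos 51 'c': at 15
pos 52 'b': at 19 (fail-walked)  → match P0@[52:52]
pos 53 'b': at 20  → match P0@[53:53],P6@[51:53]
pos 54 'a': at 6 (fail-walked)
pos 55 'a': at 6 (fail-walked)
pos 56 'd': at 2 (fail-walked)
pos 57 'd': at 2 (fail-walked)
pos 58 'c': at 15
pos 59 'a': at 16  → match P7@[58:59]
pos 60 'b': at 17  → match P0@[60:60],P4@[57:60]
pos 61 'c': at 12 (fail-walked)
pos 62 'b': at 19  → match P0@[62:62]
pos 63 'b': at 20  → match P0@[63:63],P6@[61:63]
pos 64 'd': at 2 (fail-walked)
pos 65 'c': at 15
pos 66 'b': at 19 (fail-walked)  → match P0@[66:66]
pos 67 'b': at 20  → match P0@[67:67],P6@[65:67]
pos 68 'd': at 2 (fail-walked)
pos 69 'c': at 15
pos 70 'a': at 16  → match P7@[69:70]
pos 71 'a': at 6 (fail-walked)
pos 72 'c': at 12 (fail-walked)
pos 73 'c': at 13

Matches: [[3,1],[4,0],[6,0],[7,0],[9,7],[12,7],[13,0],[13,4],[14,0],[17,7],[18,0],[18,4],[19,0],[21,0],[22,0],[22,6],[24,7],[26,0],[31,1],[34,3],[34,7],[38,1],[41,1],[44,1],[46,5],[48,7],[49,0],[49,4],[52,0],[53,0],[53,6],[59,7],[60,0],[60,4],[62,0],[63,0],[63,6],[66,0],[67,0],[67,6],[70,7]]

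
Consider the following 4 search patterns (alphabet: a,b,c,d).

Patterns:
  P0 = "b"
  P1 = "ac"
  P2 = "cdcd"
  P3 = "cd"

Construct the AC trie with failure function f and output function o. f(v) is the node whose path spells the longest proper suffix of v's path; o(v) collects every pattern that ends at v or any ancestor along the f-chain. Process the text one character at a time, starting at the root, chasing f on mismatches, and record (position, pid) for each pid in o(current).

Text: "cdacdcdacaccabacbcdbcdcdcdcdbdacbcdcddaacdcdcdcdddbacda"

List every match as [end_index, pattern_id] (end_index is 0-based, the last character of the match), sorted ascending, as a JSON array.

Construct AC machine:
Trie nodes:
  0='ε' goto a→2 b→1 c→4
  1='b' goto ·  ←P0
  2='a' goto c→3
  3='ac' goto ·  ←P1
  4='c' goto d→5
  5='cd' goto c→6  ←P3
  6='cdc' goto d→7
  7='cdcd' goto ·  ←P2

BFS fail/out derivation:
  n1('b'): parent n0 fail=0; on 'b' 0 → fail=0;  out {0}∪∅={0}
  n2('a'): parent n0 fail=0; on 'a' 0 → fail=0;  out ∅∪∅=∅
  n4('c'): parent n0 fail=0; on 'c' 0 → fail=0;  out ∅∪∅=∅
  n3('ac'): parent n2 fail=0; on 'c' 0 → fail=4;  out {1}∪∅={1}
  n5('cd'): parent n4 fail=0; on 'd' 0 → fail=0;  out {3}∪∅={3}
  n6('cdc'): parent n5 fail=0; on 'c' 0 → fail=4;  out ∅∪∅=∅
  n7('cdcd'): parent n6 fail=4; on 'd' 4 → fail=5;  out {2}∪{3}={2,3}

Scan:
[0] read 'c'  n0⇒n4
[1] read 'd'  n4⇒n5  → match P3@[0:1]
[2] read 'a'  n5⇒n2 ·f
[3] read 'c'  n2⇒n3  → match P1@[2:3]
[4] read 'd'  n3⇒n5 ·f  → match P3@[3:4]
[5] read 'c'  n5⇒n6
[6] read 'd'  n6⇒n7  → match P2@[3:6],P3@[5:6]
[7] read 'a'  n7⇒n2 ·f
[8] read 'c'  n2⇒n3  → match P1@[7:8]
[9] read 'a'  n3⇒n2 ·f
[10] read 'c'  n2⇒n3  → match P1@[9:10]
[11] read 'c'  n3⇒n4 ·f
[12] read 'a'  n4⇒n2 ·f
[13] read 'b'  n2⇒n1 ·f  → match P0@[13:13]
[14] read 'a'  n1⇒n2 ·f
[15] read 'c'  n2⇒n3  → match P1@[14:15]
[16] read 'b'  n3⇒n1 ·f  → match P0@[16:16]
[17] read 'c'  n1⇒n4 ·f
[18] read 'd'  n4⇒n5  → match P3@[17:18]
[19] read 'b'  n5⇒n1 ·f  → match P0@[19:19]
[20] read 'c'  n1⇒n4 ·f
[21] read 'd'  n4⇒n5  → match P3@[20:21]
[22] read 'c'  n5⇒n6
[23] read 'd'  n6⇒n7  → match P2@[20:23],P3@[22:23]
[24] read 'c'  n7⇒n6 ·f
[25] read 'd'  n6⇒n7  → match P2@[22:25],P3@[24:25]
[26] read 'c'  n7⇒n6 ·f
[27] read 'd'  n6⇒n7  → match P2@[24:27],P3@[26:27]
[28] read 'b'  n7⇒n1 ·f  → match P0@[28:28]
[29] read 'd'  n1⇒n0 ·f
[30] read 'a'  n0⇒n2
[31] read 'c'  n2⇒n3  → match P1@[30:31]
[32] read 'b'  n3⇒n1 ·f  → match P0@[32:32]
[33] read 'c'  n1⇒n4 ·f
[34] read 'd'  n4⇒n5  → match P3@[33:34]
[35] read 'c'  n5⇒n6
[36] read 'd'  n6⇒n7  → match P2@[33:36],P3@[35:36]
[37] read 'd'  n7⇒n0 ·f
[38] read 'a'  n0⇒n2
[39] read 'a'  n2⇒n2 ·f
[40] read 'c'  n2⇒n3  → match P1@[39:40]
[41] read 'd'  n3⇒n5 ·f  → match P3@[40:41]
[42] read 'c'  n5⇒n6
[43] read 'd'  n6⇒n7  → match P2@[40:43],P3@[42:43]
[44] read 'c'  n7⇒n6 ·f
[45] read 'd'  n6⇒n7  → match P2@[42:45],P3@[44:45]
[46] read 'c'  n7⇒n6 ·f
[47] read 'd'  n6⇒n7  → match P2@[44:47],P3@[46:47]
[48] read 'd'  n7⇒n0 ·f
[49] read 'd'  n0⇒n0
[50] read 'b'  n0⇒n1  → match P0@[50:50]
[51] read 'a'  n1⇒n2 ·f
[52] read 'c'  n2⇒n3  → match P1@[51:52]
[53] read 'd'  n3⇒n5 ·f  → match P3@[52:53]
[54] read 'a'  n5⇒n2 ·f

Matches: [[1,3],[3,1],[4,3],[6,2],[6,3],[8,1],[10,1],[13,0],[15,1],[16,0],[18,3],[19,0],[21,3],[23,2],[23,3],[25,2],[25,3],[27,2],[27,3],[28,0],[31,1],[32,0],[34,3],[36,2],[36,3],[40,1],[41,3],[43,2],[43,3],[45,2],[45,3],[47,2],[47,3],[50,0],[52,1],[53,3]]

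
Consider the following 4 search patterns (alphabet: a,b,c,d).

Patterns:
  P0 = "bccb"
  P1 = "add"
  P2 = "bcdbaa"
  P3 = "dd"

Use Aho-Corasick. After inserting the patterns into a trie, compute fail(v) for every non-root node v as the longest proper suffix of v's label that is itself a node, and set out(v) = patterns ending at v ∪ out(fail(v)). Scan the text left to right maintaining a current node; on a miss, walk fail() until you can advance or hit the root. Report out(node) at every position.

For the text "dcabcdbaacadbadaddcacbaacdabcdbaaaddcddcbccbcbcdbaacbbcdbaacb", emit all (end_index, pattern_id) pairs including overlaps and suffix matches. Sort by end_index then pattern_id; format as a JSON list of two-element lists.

Build:
Trie nodes:
  n0 'ε': a→5 b→1 d→12
  n1 'b': c→2
  n2 'bc': c→3 d→8
  n3 'bcc': b→4
  n4 'bccb': ·  [P0 ends]
  n5 'a': d→6
  n6 'ad': d→7
  n7 'add': ·  [P1 ends]
  n8 'bcd': b→9
  n9 'bcdb': a→10
  n10 'bcdba': a→11
  n11 'bcdbaa': ·  [P2 ends]
  n12 'd': d→13
  n13 'dd': ·  [P3 ends]

Failure links (BFS by depth):
  fail(1) 'b': from fail(0)=0 chase 'b': 0 ⇒ 0;  out=∅∪out(0)=∅
  fail(5) 'a': from fail(0)=0 chase 'a': 0 ⇒ 0;  out=∅∪out(0)=∅
  fail(12) 'd': from fail(0)=0 chase 'd': 0 ⇒ 0;  out=∅∪out(0)=∅
  fail(2) 'bc': from fail(1)=0 chase 'c': 0 ⇒ 0;  out=∅∪out(0)=∅
  fail(6) 'ad': from fail(5)=0 chase 'd': 0 ⇒ 12;  out=∅∪out(12)=∅
  fail(13) 'dd': from fail(12)=0 chase 'd': 0 ⇒ 12;  out={3}∪out(12)={3}
  fail(3) 'bcc': from fail(2)=0 chase 'c': 0 ⇒ 0;  out=∅∪out(0)=∅
  fail(7) 'add': from fail(6)=12 chase 'd': 12 ⇒ 13;  out={1}∪out(13)={1,3}
  fail(8) 'bcd': from fail(2)=0 chase 'd': 0 ⇒ 12;  out=∅∪out(12)=∅
  fail(4) 'bccb': from fail(3)=0 chase 'b': 0 ⇒ 1;  out={0}∪out(1)={0}
  fail(9) 'bcdb': from fail(8)=12 chase 'b': 12→0 ⇒ 1;  out=∅∪out(1)=∅
  fail(10) 'bcdba': from fail(9)=1 chase 'a': 1→0 ⇒ 5;  out=∅∪out(5)=∅
  fail(11) 'bcdbaa': from fail(10)=5 chase 'a': 5→0 ⇒ 5;  out={2}∪out(5)={2}

Text stream:
[0] read 'd'  n0⇒n12
[1] read 'c'  n12⇒n0 (via fail)
[2] read 'a'  n0⇒n5
[3] read 'b'  n5⇒n1 (via fail)
[4] read 'c'  n1⇒n2
[5] read 'd'  n2⇒n8
[6] read 'b'  n8⇒n9
[7] read 'a'  n9⇒n10
[8] read 'a'  n10⇒n11  emit P2@[3:8]
[9] read 'c'  n11⇒n0 (via fail)
[10] read 'a'  n0⇒n5
[11] read 'd'  n5⇒n6
[12] read 'b'  n6⇒n1 (via fail)
[13] read 'a'  n1⇒n5 (via fail)
[14] read 'd'  n5⇒n6
[15] read 'a'  n6⇒n5 (via fail)
[16] read 'd'  n5⇒n6
[17] read 'd'  n6⇒n7  emit P1@[15:17],P3@[16:17]
[18] read 'c'  n7⇒n0 (via fail)
[19] read 'a'  n0⇒n5
[20] read 'c'  n5⇒n0 (via fail)
[21] read 'b'  n0⇒n1
[22] read 'a'  n1⇒n5 (via fail)
[23] read 'a'  n5⇒n5 (via fail)
[24] read 'c'  n5⇒n0 (via fail)
[25] read 'd'  n0⇒n12
[26] read 'a'  n12⇒n5 (via fail)
[27] read 'b'  n5⇒n1 (via fail)
[28] read 'c'  n1⇒n2
[29] read 'd'  n2⇒n8
[30] read 'b'  n8⇒n9
[31] read 'a'  n9⇒n10
[32] read 'a'  n10⇒n11  emit P2@[27:32]
[33] read 'a'  n11⇒n5 (via fail)
[34] read 'd'  n5⇒n6
[35] read 'd'  n6⇒n7  emit P1@[33:35],P3@[34:35]
[36] read 'c'  n7⇒n0 (via fail)
[37] read 'd'  n0⇒n12
[38] read 'd'  n12⇒n13  emit P3@[37:38]
[39] read 'c'  n13⇒n0 (via fail)
[40] read 'b'  n0⇒n1
[41] read 'c'  n1⇒n2
[42] read 'c'  n2⇒n3
[43] read 'b'  n3⇒n4  emit P0@[40:43]
[44] read 'c'  n4⇒n2 (via fail)
[45] read 'b'  n2⇒n1 (via fail)
[46] read 'c'  n1⇒n2
[47] read 'd'  n2⇒n8
[48] read 'b'  n8⇒n9
[49] read 'a'  n9⇒n10
[50] read 'a'  n10⇒n11  emit P2@[45:50]
[51] read 'c'  n11⇒n0 (via fail)
[52] read 'b'  n0⇒n1
[53] read 'b'  n1⇒n1 (via fail)
[54] read 'c'  n1⇒n2
[55] read 'd'  n2⇒n8
[56] read 'b'  n8⇒n9
[57] read 'a'  n9⇒n10
[58] read 'a'  n10⇒n11  emit P2@[53:58]
[59] read 'c'  n11⇒n0 (via fail)
[60] read 'b'  n0⇒n1

All matches (sorted): [[8,2],[17,1],[17,3],[32,2],[35,1],[35,3],[38,3],[43,0],[50,2],[58,2]]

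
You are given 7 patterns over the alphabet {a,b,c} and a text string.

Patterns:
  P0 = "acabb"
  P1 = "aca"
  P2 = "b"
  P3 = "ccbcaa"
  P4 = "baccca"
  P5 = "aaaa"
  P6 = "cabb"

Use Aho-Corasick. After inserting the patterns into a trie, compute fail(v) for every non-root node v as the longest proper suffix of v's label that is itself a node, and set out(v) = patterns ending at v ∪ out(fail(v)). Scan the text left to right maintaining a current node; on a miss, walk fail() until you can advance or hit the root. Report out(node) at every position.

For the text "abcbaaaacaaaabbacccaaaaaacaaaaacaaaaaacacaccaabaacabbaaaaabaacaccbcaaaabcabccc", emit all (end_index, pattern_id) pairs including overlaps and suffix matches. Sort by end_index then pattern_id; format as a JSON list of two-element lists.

Build:
Trie (insert patterns):
  n0 'ε': a→1 b→6 c→7
  n1 'a': a→18 c→2
  n2 'ac': a→3
  n3 'aca': b→4  ←P1
  n4 'acab': b→5
  n5 'acabb': ·  ←P0
  n6 'b': a→13  ←P2
  n7 'c': a→21 c→8
  n8 'cc': b→9
  n9 'ccb': c→10
  n10 'ccbc': a→11
  n11 'ccbca': a→12
  n12 'ccbcaa': ·  ←P3
  n13 'ba': c→14
  n14 'bac': c→15
  n15 'bacc': c→16
  n16 'baccc': a→17
  n17 'baccca': ·  ←P4
  n18 'aa': a→19
  n19 'aaa': a→20
  n20 'aaaa': ·  ←P5
  n21 'ca': b→22
  n22 'cab': b→23
  n23 'cabb': ·  ←P6

Failure links (BFS by depth):
  fail(1) 'a': from fail(0)=0 chase 'a': 0 ⇒ 0;  out=∅∪out(0)=∅
  fail(6) 'b': from fail(0)=0 chase 'b': 0 ⇒ 0;  out={2}∪out(0)={2}
  fail(7) 'c': from fail(0)=0 chase 'c': 0 ⇒ 0;  out=∅∪out(0)=∅
  fail(2) 'ac': from fail(1)=0 chase 'c': 0 ⇒ 7;  out=∅∪out(7)=∅
  fail(8) 'cc': from fail(7)=0 chase 'c': 0 ⇒ 7;  out=∅∪out(7)=∅
  fail(13) 'ba': from fail(6)=0 chase 'a': 0 ⇒ 1;  out=∅∪out(1)=∅
  fail(18) 'aa': from fail(1)=0 chase 'a': 0 ⇒ 1;  out=∅∪out(1)=∅
  fail(21) 'ca': from fail(7)=0 chase 'a': 0 ⇒ 1;  out=∅∪out(1)=∅
  fail(3) 'aca': from fail(2)=7 chase 'a': 7 ⇒ 21;  out={1}∪out(21)={1}
  fail(9) 'ccb': from fail(8)=7 chase 'b': 7→0 ⇒ 6;  out=∅∪out(6)={2}
  fail(14) 'bac': from fail(13)=1 chase 'c': 1 ⇒ 2;  out=∅∪out(2)=∅
  fail(19) 'aaa': from fail(18)=1 chase 'a': 1 ⇒ 18;  out=∅∪out(18)=∅
  fail(22) 'cab': from fail(21)=1 chase 'b': 1→0 ⇒ 6;  out=∅∪out(6)={2}
  fail(4) 'acab': from fail(3)=21 chase 'b': 21 ⇒ 22;  out=∅∪out(22)={2}
  fail(10) 'ccbc': from fail(9)=6 chase 'c': 6→0 ⇒ 7;  out=∅∪out(7)=∅
  fail(15) 'bacc': from fail(14)=2 chase 'c': 2→7 ⇒ 8;  out=∅∪out(8)=∅
  fail(20) 'aaaa': from fail(19)=18 chase 'a': 18 ⇒ 19;  out={5}∪out(19)={5}
  fail(23) 'cabb': from fail(22)=6 chase 'b': 6→0 ⇒ 6;  out={6}∪out(6)={2,6}
  fail(5) 'acabb': from fail(4)=22 chase 'b': 22 ⇒ 23;  out={0}∪out(23)={0,2,6}
  fail(11) 'ccbca': from fail(10)=7 chase 'a': 7 ⇒ 21;  out=∅∪out(21)=∅
  fail(16) 'baccc': from fail(15)=8 chase 'c': 8→7 ⇒ 8;  out=∅∪out(8)=∅
  fail(12) 'ccbcaa': from fail(11)=21 chase 'a': 21→1 ⇒ 18;  out={3}∪out(18)={3}
  fail(17) 'baccca': from fail(16)=8 chase 'a': 8→7 ⇒ 21;  out={4}∪out(21)={4}

Run:
[0] read 'a'  n0⇒n1
[1] read 'b'  n1⇒n6 (fail-walked)  → match P2@[1:1]
[2] read 'c'  n6⇒n7 (fail-walked)
[3] read 'b'  n7⇒n6 (fail-walked)  → match P2@[3:3]
[4] read 'a'  n6⇒n13
[5] read 'a'  n13⇒n18 (fail-walked)
[6] read 'a'  n18⇒n19
[7] read 'a'  n19⇒n20  → match P5@[4:7]
[8] read 'c'  n20⇒n2 (fail-walked)
[9] read 'a'  n2⇒n3  → match P1@[7:9]
[10] read 'a'  n3⇒n18 (fail-walked)
[11] read 'a'  n18⇒n19
[12] read 'a'  n19⇒n20  → match P5@[9:12]
[13] read 'b'  n20⇒n6 (fail-walked)  → match P2@[13:13]
[14] read 'b'  n6⇒n6 (fail-walked)  → match P2@[14:14]
[15] read 'a'  n6⇒n13
[16] read 'c'  n13⇒n14
[17] read 'c'  n14⇒n15
[18] read 'c'  n15⇒n16
[19] read 'a'  n16⇒n17  → match P4@[14:19]
[20] read 'a'  n17⇒n18 (fail-walked)
[21] read 'a'  n18⇒n19
[22] read 'a'  n19⇒n20  → match P5@[19:22]
[23] read 'a'  n20⇒n20 (fail-walked)  → match P5@[20:23]
[24] read 'a'  n20⇒n20 (fail-walked)  → match P5@[21:24]
[25] read 'c'  n20⇒n2 (fail-walked)
[26] read 'a'  n2⇒n3  → match P1@[24:26]
[27] read 'a'  n3⇒n18 (fail-walked)
[28] read 'a'  n18⇒n19
[29] read 'a'  n19⇒n20  → match P5@[26:29]
[30] read 'a'  n20⇒n20 (fail-walked)  → match P5@[27:30]
[31] read 'c'  n20⇒n2 (fail-walked)
[32] read 'a'  n2⇒n3  → match P1@[30:32]
[33] read 'a'  n3⇒n18 (fail-walked)
[34] read 'a'  n18⇒n19
[35] read 'a'  n19⇒n20  → match P5@[32:35]
[36] read 'a'  n20⇒n20 (fail-walked)  → match P5@[33:36]
[37] read 'a'  n20⇒n20 (fail-walked)  → match P5@[34:37]
[38] read 'c'  n20⇒n2 (fail-walked)
[39] read 'a'  n2⇒n3  → match P1@[37:39]
[40] read 'c'  n3⇒n2 (fail-walked)
[41] read 'a'  n2⇒n3  → match P1@[39:41]
[42] read 'c'  n3⇒n2 (fail-walked)
[43] read 'c'  n2⇒n8 (fail-walked)
[44] read 'a'  n8⇒n21 (fail-walked)
[45] read 'a'  n21⇒n18 (fail-walked)
[46] read 'b'  n18⇒n6 (fail-walked)  → match P2@[46:46]
[47] read 'a'  n6⇒n13
[48] read 'a'  n13⇒n18 (fail-walked)
[49] read 'c'  n18⇒n2 (fail-walked)
[50] read 'a'  n2⇒n3  → match P1@[48:50]
[51] read 'b'  n3⇒n4  → match P2@[51:51]
[52] read 'b'  n4⇒n5  → match P0@[48:52],P2@[52:52],P6@[49:52]
[53] read 'a'  n5⇒n13 (fail-walked)
[54] read 'a'  n13⇒n18 (fail-walked)
[55] read 'a'  n18⇒n19
[56] read 'a'  n19⇒n20  → match P5@[53:56]
[57] read 'a'  n20⇒n20 (fail-walked)  → match P5@[54:57]
[58] read 'b'  n20⇒n6 (fail-walked)  → match P2@[58:58]
[59] read 'a'  n6⇒n13
[60] read 'a'  n13⇒n18 (fail-walked)
[61] read 'c'  n18⇒n2 (fail-walked)
[62] read 'a'  n2⇒n3  → match P1@[60:62]
[63] read 'c'  n3⇒n2 (fail-walked)
[64] read 'c'  n2⇒n8 (fail-walked)
[65] read 'b'  n8⇒n9  → match P2@[65:65]
[66] read 'c'  n9⇒n10
[67] read 'a'  n10⇒n11
[68] read 'a'  n11⇒n12  → match P3@[63:68]
[69] read 'a'  n12⇒n19 (fail-walked)
[70] read 'a'  n19⇒n20  → match P5@[67:70]
[71] read 'b'  n20⇒n6 (fail-walked)  → match P2@[71:71]
[72] read 'c'  n6⇒n7 (fail-walked)
[73] read 'a'  n7⇒n21
[74] read 'b'  n21⇒n22  → match P2@[74:74]
[75] read 'c'  n22⇒n7 (fail-walked)
[76] read 'c'  n7⇒n8
[77] read 'c'  n8⇒n8 (fail-walked)

Matches: [[1,2],[3,2],[7,5],[9,1],[12,5],[13,2],[14,2],[19,4],[22,5],[23,5],[24,5],[26,1],[29,5],[30,5],[32,1],[35,5],[36,5],[37,5],[39,1],[41,1],[46,2],[50,1],[51,2],[52,0],[52,2],[52,6],[56,5],[57,5],[58,2],[62,1],[65,2],[68,3],[70,5],[71,2],[74,2]]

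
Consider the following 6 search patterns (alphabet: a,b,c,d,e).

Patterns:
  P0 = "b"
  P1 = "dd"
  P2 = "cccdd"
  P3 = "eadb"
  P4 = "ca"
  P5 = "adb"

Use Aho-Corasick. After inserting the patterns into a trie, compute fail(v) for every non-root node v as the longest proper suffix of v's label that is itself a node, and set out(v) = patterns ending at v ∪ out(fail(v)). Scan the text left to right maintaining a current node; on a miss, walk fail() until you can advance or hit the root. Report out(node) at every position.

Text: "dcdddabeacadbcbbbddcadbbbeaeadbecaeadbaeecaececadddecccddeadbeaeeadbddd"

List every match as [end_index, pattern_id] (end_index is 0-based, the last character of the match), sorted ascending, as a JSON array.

Build:
Trie (insert patterns):
  0='ε' goto a→14 b→1 c→4 d→2 e→9
  1='b' goto ·  [P0 ends]
  2='d' goto d→3
  3='dd' goto ·  [P1 ends]
  4='c' goto a→13 c→5
  5='cc' goto c→6
  6='ccc' goto d→7
  7='cccd' goto d→8
  8='cccdd' goto ·  [P2 ends]
  9='e' goto a→10
  10='ea' goto d→11
  11='ead' goto b→12
  12='eadb' goto ·  [P3 ends]
  13='ca' goto ·  [P4 ends]
  14='a' goto d→15
  15='ad' goto b→16
  16='adb' goto ·  [P5 ends]

BFS fail/out derivation:
  n1('b'): parent n0 fail=0; on 'b' 0 → fail=0;  out {0}∪∅={0}
  n2('d'): parent n0 fail=0; on 'd' 0 → fail=0;  out ∅∪∅=∅
  n4('c'): parent n0 fail=0; on 'c' 0 → fail=0;  out ∅∪∅=∅
  n9('e'): parent n0 fail=0; on 'e' 0 → fail=0;  out ∅∪∅=∅
  n14('a'): parent n0 fail=0; on 'a' 0 → fail=0;  out ∅∪∅=∅
  n3('dd'): parent n2 fail=0; on 'd' 0 → fail=2;  out {1}∪∅={1}
  n5('cc'): parent n4 fail=0; on 'c' 0 → fail=4;  out ∅∪∅=∅
  n10('ea'): parent n9 fail=0; on 'a' 0 → fail=14;  out ∅∪∅=∅
  n13('ca'): parent n4 fail=0; on 'a' 0 → fail=14;  out {4}∪∅={4}
  n15('ad'): parent n14 fail=0; on 'd' 0 → fail=2;  out ∅∪∅=∅
  n6('ccc'): parent n5 fail=4; on 'c' 4 → fail=5;  out ∅∪∅=∅
  n11('ead'): parent n10 fail=14; on 'd' 14 → fail=15;  out ∅∪∅=∅
  n16('adb'): parent n15 fail=2; on 'b' 2→0 → fail=1;  out {5}∪{0}={0,5}
  n7('cccd'): parent n6 fail=5; on 'd' 5→4→0 → fail=2;  out ∅∪∅=∅
  n12('eadb'): parent n11 fail=15; on 'b' 15 → fail=16;  out {3}∪{0,5}={0,3,5}
  n8('cccdd'): parent n7 fail=2; on 'd' 2 → fail=3;  out {2}∪{1}={1,2}

Text stream:
[0] read 'd'  n0⇒n2
[1] read 'c'  n2⇒n4 (via fail)
[2] read 'd'  n4⇒n2 (via fail)
[3] read 'd'  n2⇒n3  → match P1@[2:3]
[4] read 'd'  n3⇒n3 (via fail)  → match P1@[3:4]
[5] read 'a'  n3⇒n14 (via fail)
[6] read 'b'  n14⇒n1 (via fail)  → match P0@[6:6]
[7] read 'e'  n1⇒n9 (via fail)
[8] read 'a'  n9⇒n10
[9] read 'c'  n10⇒n4 (via fail)
[10] read 'a'  n4⇒n13  → match P4@[9:10]
[11] read 'd'  n13⇒n15 (via fail)
[12] read 'b'  n15⇒n16  → match P0@[12:12],P5@[10:12]
[13] read 'c'  n16⇒n4 (via fail)
[14] read 'b'  n4⇒n1 (via fail)  → match P0@[14:14]
[15] read 'b'  n1⇒n1 (via fail)  → match P0@[15:15]
[16] read 'b'  n1⇒n1 (via fail)  → match P0@[16:16]
[17] read 'd'  n1⇒n2 (via fail)
[18] read 'd'  n2⇒n3  → match P1@[17:18]
[19] read 'c'  n3⇒n4 (via fail)
[20] read 'a'  n4⇒n13  → match P4@[19:20]
[21] read 'd'  n13⇒n15 (via fail)
[22] read 'b'  n15⇒n16  → match P0@[22:22],P5@[20:22]
[23] read 'b'  n16⇒n1 (via fail)  → match P0@[23:23]
[24] read 'b'  n1⇒n1 (via fail)  → match P0@[24:24]
[25] read 'e'  n1⇒n9 (via fail)
[26] read 'a'  n9⇒n10
[27] read 'e'  n10⇒n9 (via fail)
[28] read 'a'  n9⇒n10
[29] read 'd'  n10⇒n11
[30] read 'b'  n11⇒n12  → match P0@[30:30],P3@[27:30],P5@[28:30]
[31] read 'e'  n12⇒n9 (via fail)
[32] read 'c'  n9⇒n4 (via fail)
[33] read 'a'  n4⇒n13  → match P4@[32:33]
[34] read 'e'  n13⇒n9 (via fail)
[35] read 'a'  n9⇒n10
[36] read 'd'  n10⇒n11
[37] read 'b'  n11⇒n12  → match P0@[37:37],P3@[34:37],P5@[35:37]
[38] read 'a'  n12⇒n14 (via fail)
[39] read 'e'  n14⇒n9 (via fail)
[40] read 'e'  n9⇒n9 (via fail)
[41] read 'c'  n9⇒n4 (via fail)
[42] read 'a'  n4⇒n13  → match P4@[41:42]
[43] read 'e'  n13⇒n9 (via fail)
[44] read 'c'  n9⇒n4 (via fail)
[45] read 'e'  n4⇒n9 (via fail)
[46] read 'c'  n9⇒n4 (via fail)
[47] read 'a'  n4⇒n13  → match P4@[46:47]
[48] read 'd'  n13⇒n15 (via fail)
[49] read 'd'  n15⇒n3 (via fail)  → match P1@[48:49]
[50] read 'd'  n3⇒n3 (via fail)  → match P1@[49:50]
[51] read 'e'  n3⇒n9 (via fail)
[52] read 'c'  n9⇒n4 (via fail)
[53] read 'c'  n4⇒n5
[54] read 'c'  n5⇒n6
[55] read 'd'  n6⇒n7
[56] read 'd'  n7⇒n8  → match P1@[55:56],P2@[52:56]
[57] read 'e'  n8⇒n9 (via fail)
[58] read 'a'  n9⇒n10
[59] read 'd'  n10⇒n11
[60] read 'b'  n11⇒n12  → match P0@[60:60],P3@[57:60],P5@[58:60]
[61] read 'e'  n12⇒n9 (via fail)
[62] read 'a'  n9⇒n10
[63] read 'e'  n10⇒n9 (via fail)
[64] read 'e'  n9⇒n9 (via fail)
[65] read 'a'  n9⇒n10
[66] read 'd'  n10⇒n11
[67] read 'b'  n11⇒n12  → match P0@[67:67],P3@[64:67],P5@[65:67]
[68] read 'd'  n12⇒n2 (via fail)
[69] read 'd'  n2⇒n3  → match P1@[68:69]
[70] read 'd'  n3⇒n3 (via fail)  → match P1@[69:70]

All matches (sorted): [[3,1],[4,1],[6,0],[10,4],[12,0],[12,5],[14,0],[15,0],[16,0],[18,1],[20,4],[22,0],[22,5],[23,0],[24,0],[30,0],[30,3],[30,5],[33,4],[37,0],[37,3],[37,5],[42,4],[47,4],[49,1],[50,1],[56,1],[56,2],[60,0],[60,3],[60,5],[67,0],[67,3],[67,5],[69,1],[70,1]]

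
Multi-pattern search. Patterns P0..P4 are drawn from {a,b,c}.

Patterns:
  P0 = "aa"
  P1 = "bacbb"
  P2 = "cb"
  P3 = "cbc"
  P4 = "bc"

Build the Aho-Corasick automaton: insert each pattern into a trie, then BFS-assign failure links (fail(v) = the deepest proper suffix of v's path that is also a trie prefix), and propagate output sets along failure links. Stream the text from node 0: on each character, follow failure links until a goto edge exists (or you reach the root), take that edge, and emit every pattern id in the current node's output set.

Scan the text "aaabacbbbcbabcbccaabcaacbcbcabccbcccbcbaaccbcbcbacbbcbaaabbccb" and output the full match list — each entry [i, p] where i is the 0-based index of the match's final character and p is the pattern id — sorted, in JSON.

Build automaton:
Trie nodes:
  n0 'ε': a→1 b→3 c→8
  n1 'a': a→2
  n2 'aa': ·  ←P0
  n3 'b': a→4 c→11
  n4 'ba': c→5
  n5 'bac': b→6
  n6 'bacb': b→7
  n7 'bacbb': ·  ←P1
  n8 'c': b→9
  n9 'cb': c→10  ←P2
  n10 'cbc': ·  ←P3
  n11 'bc': ·  ←P4

BFS fail/out derivation:
  n1('a'): parent n0 fail=0; on 'a' 0 → fail=0;  out ∅∪∅=∅
  n3('b'): parent n0 fail=0; on 'b' 0 → fail=0;  out ∅∪∅=∅
  n8('c'): parent n0 fail=0; on 'c' 0 → fail=0;  out ∅∪∅=∅
  n2('aa'): parent n1 fail=0; on 'a' 0 → fail=1;  out {0}∪∅={0}
  n4('ba'): parent n3 fail=0; on 'a' 0 → fail=1;  out ∅∪∅=∅
  n9('cb'): parent n8 fail=0; on 'b' 0 → fail=3;  out {2}∪∅={2}
  n11('bc'): parent n3 fail=0; on 'c' 0 → fail=8;  out {4}∪∅={4}
  n5('bac'): parent n4 fail=1; on 'c' 1→0 → fail=8;  out ∅∪∅=∅
  n10('cbc'): parent n9 fail=3; on 'c' 3 → fail=11;  out {3}∪{4}={3,4}
  n6('bacb'): parent n5 fail=8; on 'b' 8 → fail=9;  out ∅∪{2}={2}
  n7('bacbb'): parent n6 fail=9; on 'b' 9→3→0 → fail=3;  out {1}∪∅={1}

Run:
pos 0 'a': at 1
pos 1 'a': at 2  → match P0@[0:1]
pos 2 'a': at 2 (via fail)  → match P0@[1:2]
pos 3 'b': at 3 (via fail)
pos 4 'a': at 4
pos 5 'c': at 5
pos 6 'b': at 6  → match P2@[5:6]
pos 7 'b': at 7  → match P1@[3:7]
pos 8 'b': at 3 (via fail)
pos 9 'c': at 11  → match P4@[8:9]
pos 10 'b': at 9 (via fail)  → match P2@[9:10]
pos 11 'a': at 4 (via fail)
pos 12 'b': at 3 (via fail)
pos 13 'c': at 11  → match P4@[12:13]
pos 14 'b': at 9 (via fail)  → match P2@[13:14]
pos 15 'c': at 10  → match P3@[13:15],P4@[14:15]
pos 16 'c': at 8 (via fail)
pos 17 'a': at 1 (via fail)
pos 18 'a': at 2  → match P0@[17:18]
pos 19 'b': at 3 (via fail)
pos 20 'c': at 11  → match P4@[19:20]
pos 21 'a': at 1 (via fail)
pos 22 'a': at 2  → match P0@[21:22]
pos 23 'c': at 8 (via fail)
pos 24 'b': at 9  → match P2@[23:24]
pos 25 'c': at 10  → match P3@[23:25],P4@[24:25]
pos 26 'b': at 9 (via fail)  → match P2@[25:26]
pos 27 'c': at 10  → match P3@[25:27],P4@[26:27]
pos 28 'a': at 1 (via fail)
pos 29 'b': at 3 (via fail)
pos 30 'c': at 11  → match P4@[29:30]
pos 31 'c': at 8 (via fail)
pos 32 'b': at 9  → match P2@[31:32]
pos 33 'c': at 10  → match P3@[31:33],P4@[32:33]
pos 34 'c': at 8 (via fail)
pos 35 'c': at 8 (via fail)
pos 36 'b': at 9  → match P2@[35:36]
pos 37 'c': at 10  → match P3@[35:37],P4@[36:37]
pos 38 'b': at 9 (via fail)  → match P2@[37:38]
pos 39 'a': at 4 (via fail)
pos 40 'a': at 2 (via fail)  → match P0@[39:40]
pos 41 'c': at 8 (via fail)
pos 42 'c': at 8 (via fail)
pos 43 'b': at 9  → match P2@[42:43]
pos 44 'c': at 10  → match P3@[42:44],P4@[43:44]
pos 45 'b': at 9 (via fail)  → match P2@[44:45]
pos 46 'c': at 10  → match P3@[44:46],P4@[45:46]
pos 47 'b': at 9 (via fail)  → match P2@[46:47]
pos 48 'a': at 4 (via fail)
pos 49 'c': at 5
pos 50 'b': at 6  → match P2@[49:50]
pos 51 'b': at 7  → match P1@[47:51]
pos 52 'c': at 11 (via fail)  → match P4@[51:52]
pos 53 'b': at 9 (via fail)  → match P2@[52:53]
pos 54 'a': at 4 (via fail)
pos 55 'a': at 2 (via fail)  → match P0@[54:55]
pos 56 'a': at 2 (via fail)  → match P0@[55:56]
pos 57 'b': at 3 (via fail)
pos 58 'b': at 3 (via fail)
pos 59 'c': at 11  → match P4@[58:59]
pos 60 'c': at 8 (via fail)
pos 61 'b': at 9  → match P2@[60:61]

Matches: [[1,0],[2,0],[6,2],[7,1],[9,4],[10,2],[13,4],[14,2],[15,3],[15,4],[18,0],[20,4],[22,0],[24,2],[25,3],[25,4],[26,2],[27,3],[27,4],[30,4],[32,2],[33,3],[33,4],[36,2],[37,3],[37,4],[38,2],[40,0],[43,2],[44,3],[44,4],[45,2],[46,3],[46,4],[47,2],[50,2],[51,1],[52,4],[53,2],[55,0],[56,0],[59,4],[61,2]]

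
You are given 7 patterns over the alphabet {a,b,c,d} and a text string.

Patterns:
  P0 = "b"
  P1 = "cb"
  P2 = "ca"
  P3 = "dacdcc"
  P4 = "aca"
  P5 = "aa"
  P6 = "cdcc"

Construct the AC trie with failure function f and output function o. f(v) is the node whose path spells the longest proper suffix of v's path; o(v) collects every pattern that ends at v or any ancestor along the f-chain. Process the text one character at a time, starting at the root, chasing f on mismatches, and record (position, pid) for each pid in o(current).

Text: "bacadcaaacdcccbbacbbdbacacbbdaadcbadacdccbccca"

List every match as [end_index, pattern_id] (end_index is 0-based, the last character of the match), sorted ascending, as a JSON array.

Construct AC machine:
Trie nodes:
  n0 'ε': a→11 b→1 c→2 d→5
  n1 'b': ·  [P0 ends]
  n2 'c': a→4 b→3 d→15
  n3 'cb': ·  [P1 ends]
  n4 'ca': ·  [P2 ends]
  n5 'd': a→6
  n6 'da': c→7
  n7 'dac': d→8
  n8 'dacd': c→9
  n9 'dacdc': c→10
  n10 'dacdcc': ·  [P3 ends]
  n11 'a': a→14 c→12
  n12 'ac': a→13
  n13 'aca': ·  [P4 ends]
  n14 'aa': ·  [P5 ends]
  n15 'cd': c→16
  n16 'cdc': c→17
  n17 'cdcc': ·  [P6 ends]

BFS fail/out derivation:
  fail(1) 'b': from fail(0)=0 chase 'b': 0 ⇒ 0;  out={0}∪out(0)={0}
  fail(2) 'c': from fail(0)=0 chase 'c': 0 ⇒ 0;  out=∅∪out(0)=∅
  fail(5) 'd': from fail(0)=0 chase 'd': 0 ⇒ 0;  out=∅∪out(0)=∅
  fail(11) 'a': from fail(0)=0 chase 'a': 0 ⇒ 0;  out=∅∪out(0)=∅
  fail(3) 'cb': from fail(2)=0 chase 'b': 0 ⇒ 1;  out={1}∪out(1)={0,1}
  fail(4) 'ca': from fail(2)=0 chase 'a': 0 ⇒ 11;  out={2}∪out(11)={2}
  fail(6) 'da': from fail(5)=0 chase 'a': 0 ⇒ 11;  out=∅∪out(11)=∅
  fail(12) 'ac': from fail(11)=0 chase 'c': 0 ⇒ 2;  out=∅∪out(2)=∅
  fail(14) 'aa': from fail(11)=0 chase 'a': 0 ⇒ 11;  out={5}∪out(11)={5}
  fail(15) 'cd': from fail(2)=0 chase 'd': 0 ⇒ 5;  out=∅∪out(5)=∅
  fail(7) 'dac': from fail(6)=11 chase 'c': 11 ⇒ 12;  out=∅∪out(12)=∅
  fail(13) 'aca': from fail(12)=2 chase 'a': 2 ⇒ 4;  out={4}∪out(4)={2,4}
  fail(16) 'cdc': from fail(15)=5 chase 'c': 5→0 ⇒ 2;  out=∅∪out(2)=∅
  fail(8) 'dacd': from fail(7)=12 chase 'd': 12→2 ⇒ 15;  out=∅∪out(15)=∅
  fail(17) 'cdcc': from fail(16)=2 chase 'c': 2→0 ⇒ 2;  out={6}∪out(2)={6}
  fail(9) 'dacdc': from fail(8)=15 chase 'c': 15 ⇒ 16;  out=∅∪out(16)=∅
  fail(10) 'dacdcc': from fail(9)=16 chase 'c': 16 ⇒ 17;  out={3}∪out(17)={3,6}

Scan:
i=0 'b': node 0→1  → match P0@[0:0]
i=1 'a': node 1→11 (fail-walked)
i=2 'c': node 11→12
i=3 'a': node 12→13  → match P2@[2:3],P4@[1:3]
i=4 'd': node 13→5 (fail-walked)
i=5 'c': node 5→2 (fail-walked)
i=6 'a': node 2→4  → match P2@[5:6]
i=7 'a': node 4→14 (fail-walked)  → match P5@[6:7]
i=8 'a': node 14→14 (fail-walked)  → match P5@[7:8]
i=9 'c': node 14→12 (fail-walked)
i=10 'd': node 12→15 (fail-walked)
i=11 'c': node 15→16
i=12 'c': node 16→17  → match P6@[9:12]
i=13 'c': node 17→2 (fail-walked)
i=14 'b': node 2→3  → match P0@[14:14],P1@[13:14]
i=15 'b': node 3→1 (fail-walked)  → match P0@[15:15]
i=16 'a': node 1→11 (fail-walked)
i=17 'c': node 11→12
i=18 'b': node 12→3 (fail-walked)  → match P0@[18:18],P1@[17:18]
i=19 'b': node 3→1 (fail-walked)  → match P0@[19:19]
i=20 'd': node 1→5 (fail-walked)
i=21 'b': node 5→1 (fail-walked)  → match P0@[21:21]
i=22 'a': node 1→11 (fail-walked)
i=23 'c': node 11→12
i=24 'a': node 12→13  → match P2@[23:24],P4@[22:24]
i=25 'c': node 13→12 (fail-walked)
i=26 'b': node 12→3 (fail-walked)  → match P0@[26:26],P1@[25:26]
i=27 'b': node 3→1 (fail-walked)  → match P0@[27:27]
i=28 'd': node 1→5 (fail-walked)
i=29 'a': node 5→6
i=30 'a': node 6→14 (fail-walked)  → match P5@[29:30]
i=31 'd': node 14→5 (fail-walked)
i=32 'c': node 5→2 (fail-walked)
i=33 'b': node 2→3  → match P0@[33:33],P1@[32:33]
i=34 'a': node 3→11 (fail-walked)
i=35 'd': node 11→5 (fail-walked)
i=36 'a': node 5→6
i=37 'c': node 6→7
i=38 'd': node 7→8
i=39 'c': node 8→9
i=40 'c': node 9→10  → match P3@[35:40],P6@[37:40]
i=41 'b': node 10→3 (fail-walked)  → match P0@[41:41],P1@[40:41]
i=42 'c': node 3→2 (fail-walked)
i=43 'c': node 2→2 (fail-walked)
i=44 'c': node 2→2 (fail-walked)
i=45 'a': node 2→4  → match P2@[44:45]

All matches (sorted): [[0,0],[3,2],[3,4],[6,2],[7,5],[8,5],[12,6],[14,0],[14,1],[15,0],[18,0],[18,1],[19,0],[21,0],[24,2],[24,4],[26,0],[26,1],[27,0],[30,5],[33,0],[33,1],[40,3],[40,6],[41,0],[41,1],[45,2]]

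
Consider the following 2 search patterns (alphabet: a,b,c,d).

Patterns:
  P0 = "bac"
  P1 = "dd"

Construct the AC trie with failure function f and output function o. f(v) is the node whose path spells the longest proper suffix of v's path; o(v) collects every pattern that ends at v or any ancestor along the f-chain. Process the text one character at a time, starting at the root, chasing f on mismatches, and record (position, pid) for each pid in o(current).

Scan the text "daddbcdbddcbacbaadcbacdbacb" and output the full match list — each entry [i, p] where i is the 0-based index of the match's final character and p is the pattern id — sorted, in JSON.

Build automaton:
Trie (insert patterns):
  0='ε' goto b→1 d→4
  1='b' goto a→2
  2='ba' goto c→3
  3='bac' goto ·  [P0 ends]
  4='d' goto d→5
  5='dd' goto ·  [P1 ends]

BFS fail/out derivation:
  n1('b'): parent n0 fail=0; on 'b' 0 → fail=0;  out ∅∪∅=∅
  n4('d'): parent n0 fail=0; on 'd' 0 → fail=0;  out ∅∪∅=∅
  n2('ba'): parent n1 fail=0; on 'a' 0 → fail=0;  out ∅∪∅=∅
  n5('dd'): parent n4 fail=0; on 'd' 0 → fail=4;  out {1}∪∅={1}
  n3('bac'): parent n2 fail=0; on 'c' 0 → fail=0;  out {0}∪∅={0}

Text stream:
[0] read 'd'  n0⇒n4
[1] read 'a'  n4⇒n0 (via fail)
[2] read 'd'  n0⇒n4
[3] read 'd'  n4⇒n5  ** P1@[2:3]
[4] read 'b'  n5⇒n1 (via fail)
[5] read 'c'  n1⇒n0 (via fail)
[6] read 'd'  n0⇒n4
[7] read 'b'  n4⇒n1 (via fail)
[8] read 'd'  n1⇒n4 (via fail)
[9] read 'd'  n4⇒n5  ** P1@[8:9]
[10] read 'c'  n5⇒n0 (via fail)
[11] read 'b'  n0⇒n1
[12] read 'a'  n1⇒n2
[13] read 'c'  n2⇒n3  ** P0@[11:13]
[14] read 'b'  n3⇒n1 (via fail)
[15] read 'a'  n1⇒n2
[16] read 'a'  n2⇒n0 (via fail)
[17] read 'd'  n0⇒n4
[18] read 'c'  n4⇒n0 (via fail)
[19] read 'b'  n0⇒n1
[20] read 'a'  n1⇒n2
[21] read 'c'  n2⇒n3  ** P0@[19:21]
[22] read 'd'  n3⇒n4 (via fail)
[23] read 'b'  n4⇒n1 (via fail)
[24] read 'a'  n1⇒n2
[25] read 'c'  n2⇒n3  ** P0@[23:25]
[26] read 'b'  n3⇒n1 (via fail)

Matches: [[3,1],[9,1],[13,0],[21,0],[25,0]]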